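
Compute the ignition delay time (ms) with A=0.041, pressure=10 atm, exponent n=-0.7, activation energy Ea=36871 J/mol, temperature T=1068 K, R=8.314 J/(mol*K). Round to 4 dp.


tau = A * P^n * exp(Ea/(R*T))
P^n = 10^(-0.7) = 0.19952623
Ea/(R*T) = 36871/(8.314*1068) = 4.152443
exp(Ea/(R*T)) = 63.589137
tau = 0.041 * 0.19952623 * 63.589137 = 0.5202 ms


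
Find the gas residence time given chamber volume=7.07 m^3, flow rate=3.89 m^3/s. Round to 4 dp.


tau = V / Q_flow
tau = 7.07 / 3.89 = 1.8175 s


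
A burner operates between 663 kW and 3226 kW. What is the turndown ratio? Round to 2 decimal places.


TDR = Q_max / Q_min
TDR = 3226 / 663 = 4.87


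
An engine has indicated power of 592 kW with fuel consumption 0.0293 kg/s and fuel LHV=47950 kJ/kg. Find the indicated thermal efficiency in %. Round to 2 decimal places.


eta_ith = (IP / (mf * LHV)) * 100
Denominator = 0.0293 * 47950 = 1404.9350 kW
eta_ith = (592 / 1404.9350) * 100 = 42.14%


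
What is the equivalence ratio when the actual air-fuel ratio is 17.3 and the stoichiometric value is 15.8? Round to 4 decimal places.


phi = AFR_stoich / AFR_actual
phi = 15.8 / 17.3 = 0.9133


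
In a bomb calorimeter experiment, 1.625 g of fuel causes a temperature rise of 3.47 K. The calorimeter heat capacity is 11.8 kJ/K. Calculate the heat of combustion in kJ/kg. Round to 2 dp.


Hc = C_cal * delta_T / m_fuel
Q_released = 11.8 * 3.47 = 40.9460 kJ
m_fuel = 1.625 g = 1.625/1000 kg = 0.001625 kg
Hc = 40.9460 / 0.001625 = 25197.54 kJ/kg


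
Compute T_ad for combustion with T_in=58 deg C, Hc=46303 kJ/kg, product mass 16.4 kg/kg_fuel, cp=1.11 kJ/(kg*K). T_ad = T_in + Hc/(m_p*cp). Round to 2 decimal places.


T_ad = T_in + Hc / (m_p * cp)
Denominator = 16.4 * 1.11 = 18.2040
Temperature rise = 46303 / 18.2040 = 2543.56 K
T_ad = 58 + 2543.56 = 2601.56 deg C


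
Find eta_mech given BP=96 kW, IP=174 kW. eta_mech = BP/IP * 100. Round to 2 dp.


eta_mech = (BP / IP) * 100
Ratio = 96 / 174 = 0.5517
eta_mech = 0.5517 * 100 = 55.17%


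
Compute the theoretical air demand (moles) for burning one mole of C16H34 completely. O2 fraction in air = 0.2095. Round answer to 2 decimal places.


Balanced combustion: C16H34 + 24.5 O2 -> 16 CO2 + 17 H2O
O2 needed = C + H/4 = 16 + 34/4 = 24.50 moles
Air moles = O2 / 0.2095 = 24.50 / 0.2095 = 116.95 moles air


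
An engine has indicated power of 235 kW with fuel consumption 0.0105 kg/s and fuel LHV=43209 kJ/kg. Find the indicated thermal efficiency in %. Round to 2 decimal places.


eta_ith = (IP / (mf * LHV)) * 100
Denominator = 0.0105 * 43209 = 453.6945 kW
eta_ith = (235 / 453.6945) * 100 = 51.80%


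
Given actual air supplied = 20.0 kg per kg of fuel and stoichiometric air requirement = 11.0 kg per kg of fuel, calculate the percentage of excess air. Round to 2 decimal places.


Excess air = actual - stoichiometric = 20.0 - 11.0 = 9.00 kg/kg fuel
Excess air % = (excess / stoich) * 100 = (9.00 / 11.0) * 100 = 81.82%


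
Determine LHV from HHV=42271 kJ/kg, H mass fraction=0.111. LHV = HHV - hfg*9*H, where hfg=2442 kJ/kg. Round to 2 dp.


LHV = HHV - hfg * 9 * H
Water correction = 2442 * 9 * 0.111 = 2439.558 kJ/kg
LHV = 42271 - 2439.558 = 39831.44 kJ/kg


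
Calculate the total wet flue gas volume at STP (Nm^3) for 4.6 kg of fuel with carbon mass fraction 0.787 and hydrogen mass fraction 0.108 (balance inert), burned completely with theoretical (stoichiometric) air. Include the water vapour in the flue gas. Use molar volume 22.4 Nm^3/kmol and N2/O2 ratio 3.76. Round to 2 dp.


Per kg fuel: CO2 = (C/12 kmol)*22.4 = (0.787/12)*22.4 = 1.46907 Nm^3
Per kg fuel: H2O = (H/2 kmol)*22.4 = (0.108/2)*22.4 = 1.20960 Nm^3
O2 needed per kg fuel = C/12 + H/4 = 0.787/12 + 0.108/4 = 0.09258333 kmol
Per kg fuel: N2 = O2*3.76*22.4 = 0.09258333*3.76*22.4 = 7.79774 Nm^3
Total per kg = 1.46907 + 1.20960 + 7.79774 = 10.47641 Nm^3
Total = 10.47641 * 4.6 = 48.19 Nm^3


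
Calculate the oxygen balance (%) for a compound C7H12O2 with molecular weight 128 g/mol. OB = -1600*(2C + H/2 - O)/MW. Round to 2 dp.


OB = -1600 * (2C + H/2 - O) / MW
Inner = 2*7 + 12/2 - 2 = 18.00
OB = -1600 * 18.00 / 128 = -225.00%


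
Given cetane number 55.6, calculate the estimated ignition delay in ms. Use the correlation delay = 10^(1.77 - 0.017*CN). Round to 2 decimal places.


delay = 10^(1.77 - 0.017*CN)
Exponent = 1.77 - 0.017*55.6 = 0.8248
delay = 10^0.8248 = 6.68 ms


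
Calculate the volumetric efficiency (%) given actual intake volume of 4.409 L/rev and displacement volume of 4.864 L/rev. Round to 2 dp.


eta_v = (V_actual / V_disp) * 100
Ratio = 4.409 / 4.864 = 0.9065
eta_v = 0.9065 * 100 = 90.65%


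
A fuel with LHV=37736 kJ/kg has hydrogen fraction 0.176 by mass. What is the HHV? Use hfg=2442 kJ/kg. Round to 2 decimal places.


HHV = LHV + hfg * 9 * H
Water addition = 2442 * 9 * 0.176 = 3868.128 kJ/kg
HHV = 37736 + 3868.128 = 41604.13 kJ/kg


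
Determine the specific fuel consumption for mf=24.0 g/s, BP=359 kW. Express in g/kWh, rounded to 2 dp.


SFC = (mf / BP) * 3600
Rate = 24.0 / 359 = 0.066852 g/(s*kW)
SFC = 0.066852 * 3600 = 240.67 g/kWh


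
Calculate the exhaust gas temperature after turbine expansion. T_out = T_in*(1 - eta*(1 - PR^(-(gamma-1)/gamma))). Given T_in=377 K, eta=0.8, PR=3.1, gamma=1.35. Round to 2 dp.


T_out = T_in * (1 - eta * (1 - PR^(-(gamma-1)/gamma)))
Exponent = -(1.35-1)/1.35 = -0.25925926
PR^exp = 3.1^(-0.25925926) = 0.74577862
Factor = 1 - 0.8*(1 - 0.74577862) = 0.79662290
T_out = 377 * 0.79662290 = 300.33 K


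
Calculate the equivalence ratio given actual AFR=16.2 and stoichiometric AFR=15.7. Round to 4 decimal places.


phi = AFR_stoich / AFR_actual
phi = 15.7 / 16.2 = 0.9691


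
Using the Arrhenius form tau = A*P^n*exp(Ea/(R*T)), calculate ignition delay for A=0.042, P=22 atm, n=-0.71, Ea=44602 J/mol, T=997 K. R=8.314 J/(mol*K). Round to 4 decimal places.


tau = A * P^n * exp(Ea/(R*T))
P^n = 22^(-0.71) = 0.11139864
Ea/(R*T) = 44602/(8.314*997) = 5.380829
exp(Ea/(R*T)) = 217.202165
tau = 0.042 * 0.11139864 * 217.202165 = 1.0162 ms


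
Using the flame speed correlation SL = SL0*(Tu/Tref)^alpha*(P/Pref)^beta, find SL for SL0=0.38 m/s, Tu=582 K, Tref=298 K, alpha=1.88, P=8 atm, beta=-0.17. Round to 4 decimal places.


SL = SL0 * (Tu/Tref)^alpha * (P/Pref)^beta
T ratio = 582/298 = 1.95302013
(T ratio)^alpha = 1.95302013^1.88 = 3.519886
(P/Pref)^beta = 8^(-0.17) = 0.702222
SL = 0.38 * 3.519886 * 0.702222 = 0.9393 m/s


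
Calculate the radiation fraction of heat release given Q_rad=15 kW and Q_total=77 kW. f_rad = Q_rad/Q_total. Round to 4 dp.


f_rad = Q_rad / Q_total
f_rad = 15 / 77 = 0.1948


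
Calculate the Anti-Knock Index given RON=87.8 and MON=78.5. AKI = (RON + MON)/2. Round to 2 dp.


AKI = (RON + MON) / 2
AKI = (87.8 + 78.5) / 2
AKI = 166.3 / 2 = 83.15


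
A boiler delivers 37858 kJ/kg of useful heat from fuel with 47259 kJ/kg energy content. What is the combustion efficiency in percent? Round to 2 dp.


Efficiency = (Q_useful / Q_fuel) * 100
Efficiency = (37858 / 47259) * 100
Efficiency = 0.8011 * 100 = 80.11%


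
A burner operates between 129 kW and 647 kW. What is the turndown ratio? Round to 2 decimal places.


TDR = Q_max / Q_min
TDR = 647 / 129 = 5.02


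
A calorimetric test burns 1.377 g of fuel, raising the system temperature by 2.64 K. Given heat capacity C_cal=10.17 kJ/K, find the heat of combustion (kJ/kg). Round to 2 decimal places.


Hc = C_cal * delta_T / m_fuel
Q_released = 10.17 * 2.64 = 26.8488 kJ
m_fuel = 1.377 g = 1.377/1000 kg = 0.001377 kg
Hc = 26.8488 / 0.001377 = 19498.04 kJ/kg


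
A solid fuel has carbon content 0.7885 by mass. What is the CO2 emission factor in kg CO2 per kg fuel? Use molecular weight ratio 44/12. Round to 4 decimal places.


EF = C_frac * (M_CO2 / M_C)
EF = 0.7885 * (44/12)
EF = 0.7885 * 3.666667 = 2.8912 kg_CO2/kg_fuel


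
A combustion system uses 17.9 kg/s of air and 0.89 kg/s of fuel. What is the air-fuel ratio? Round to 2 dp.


AFR = m_air / m_fuel
AFR = 17.9 / 0.89 = 20.11


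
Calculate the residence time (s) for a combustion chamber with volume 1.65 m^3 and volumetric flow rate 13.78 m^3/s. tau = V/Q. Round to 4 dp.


tau = V / Q_flow
tau = 1.65 / 13.78 = 0.1197 s


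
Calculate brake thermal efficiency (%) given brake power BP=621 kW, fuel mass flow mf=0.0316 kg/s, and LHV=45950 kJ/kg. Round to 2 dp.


eta_BTE = (BP / (mf * LHV)) * 100
Denominator = 0.0316 * 45950 = 1452.0200 kW
eta_BTE = (621 / 1452.0200) * 100 = 42.77%


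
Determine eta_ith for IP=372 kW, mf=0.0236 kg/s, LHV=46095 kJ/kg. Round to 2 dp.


eta_ith = (IP / (mf * LHV)) * 100
Denominator = 0.0236 * 46095 = 1087.8420 kW
eta_ith = (372 / 1087.8420) * 100 = 34.20%


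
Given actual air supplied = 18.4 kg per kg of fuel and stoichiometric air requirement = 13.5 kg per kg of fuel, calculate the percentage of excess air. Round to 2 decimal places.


Excess air = actual - stoichiometric = 18.4 - 13.5 = 4.90 kg/kg fuel
Excess air % = (excess / stoich) * 100 = (4.90 / 13.5) * 100 = 36.30%


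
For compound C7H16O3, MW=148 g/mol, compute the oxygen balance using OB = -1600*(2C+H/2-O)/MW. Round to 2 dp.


OB = -1600 * (2C + H/2 - O) / MW
Inner = 2*7 + 16/2 - 3 = 19.00
OB = -1600 * 19.00 / 148 = -205.41%


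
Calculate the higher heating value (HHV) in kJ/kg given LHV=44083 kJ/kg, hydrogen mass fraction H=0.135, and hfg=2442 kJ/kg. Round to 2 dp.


HHV = LHV + hfg * 9 * H
Water addition = 2442 * 9 * 0.135 = 2967.030 kJ/kg
HHV = 44083 + 2967.030 = 47050.03 kJ/kg


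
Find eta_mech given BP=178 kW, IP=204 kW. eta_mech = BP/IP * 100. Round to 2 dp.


eta_mech = (BP / IP) * 100
Ratio = 178 / 204 = 0.8725
eta_mech = 0.8725 * 100 = 87.25%


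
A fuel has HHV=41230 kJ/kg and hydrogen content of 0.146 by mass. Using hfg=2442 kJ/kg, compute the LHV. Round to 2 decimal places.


LHV = HHV - hfg * 9 * H
Water correction = 2442 * 9 * 0.146 = 3208.788 kJ/kg
LHV = 41230 - 3208.788 = 38021.21 kJ/kg


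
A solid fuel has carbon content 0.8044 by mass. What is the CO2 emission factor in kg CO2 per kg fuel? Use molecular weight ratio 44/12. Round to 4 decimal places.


EF = C_frac * (M_CO2 / M_C)
EF = 0.8044 * (44/12)
EF = 0.8044 * 3.666667 = 2.9495 kg_CO2/kg_fuel


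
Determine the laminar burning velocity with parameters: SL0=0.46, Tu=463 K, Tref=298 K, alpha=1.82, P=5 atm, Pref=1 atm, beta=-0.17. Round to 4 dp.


SL = SL0 * (Tu/Tref)^alpha * (P/Pref)^beta
T ratio = 463/298 = 1.55369128
(T ratio)^alpha = 1.55369128^1.82 = 2.229892
(P/Pref)^beta = 5^(-0.17) = 0.760633
SL = 0.46 * 2.229892 * 0.760633 = 0.7802 m/s


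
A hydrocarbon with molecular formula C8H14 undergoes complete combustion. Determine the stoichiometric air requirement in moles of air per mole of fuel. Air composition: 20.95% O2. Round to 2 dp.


Balanced combustion: C8H14 + 11.5 O2 -> 8 CO2 + 7 H2O
O2 needed = C + H/4 = 8 + 14/4 = 11.50 moles
Air moles = O2 / 0.2095 = 11.50 / 0.2095 = 54.89 moles air


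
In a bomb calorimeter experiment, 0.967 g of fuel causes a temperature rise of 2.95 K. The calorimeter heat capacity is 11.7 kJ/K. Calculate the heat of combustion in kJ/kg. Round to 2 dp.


Hc = C_cal * delta_T / m_fuel
Q_released = 11.7 * 2.95 = 34.5150 kJ
m_fuel = 0.967 g = 0.967/1000 kg = 0.000967 kg
Hc = 34.5150 / 0.000967 = 35692.86 kJ/kg


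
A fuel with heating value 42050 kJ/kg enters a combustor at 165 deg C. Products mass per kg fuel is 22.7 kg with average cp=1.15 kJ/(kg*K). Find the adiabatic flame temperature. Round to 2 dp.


T_ad = T_in + Hc / (m_p * cp)
Denominator = 22.7 * 1.15 = 26.1050
Temperature rise = 42050 / 26.1050 = 1610.80 K
T_ad = 165 + 1610.80 = 1775.80 deg C


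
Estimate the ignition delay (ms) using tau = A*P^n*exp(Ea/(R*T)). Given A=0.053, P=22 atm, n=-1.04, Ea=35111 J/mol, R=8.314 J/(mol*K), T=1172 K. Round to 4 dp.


tau = A * P^n * exp(Ea/(R*T))
P^n = 22^(-1.04) = 0.04016802
Ea/(R*T) = 35111/(8.314*1172) = 3.603343
exp(Ea/(R*T)) = 36.720776
tau = 0.053 * 0.04016802 * 36.720776 = 0.0782 ms


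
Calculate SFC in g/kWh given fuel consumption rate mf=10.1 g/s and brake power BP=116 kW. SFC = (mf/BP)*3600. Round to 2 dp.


SFC = (mf / BP) * 3600
Rate = 10.1 / 116 = 0.087069 g/(s*kW)
SFC = 0.087069 * 3600 = 313.45 g/kWh


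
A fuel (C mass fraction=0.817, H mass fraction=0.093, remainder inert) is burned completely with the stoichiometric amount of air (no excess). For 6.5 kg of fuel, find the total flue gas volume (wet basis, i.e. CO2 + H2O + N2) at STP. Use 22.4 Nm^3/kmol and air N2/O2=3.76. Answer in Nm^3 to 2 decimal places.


Per kg fuel: CO2 = (C/12 kmol)*22.4 = (0.817/12)*22.4 = 1.52507 Nm^3
Per kg fuel: H2O = (H/2 kmol)*22.4 = (0.093/2)*22.4 = 1.04160 Nm^3
O2 needed per kg fuel = C/12 + H/4 = 0.817/12 + 0.093/4 = 0.09133333 kmol
Per kg fuel: N2 = O2*3.76*22.4 = 0.09133333*3.76*22.4 = 7.69246 Nm^3
Total per kg = 1.52507 + 1.04160 + 7.69246 = 10.25913 Nm^3
Total = 10.25913 * 6.5 = 66.68 Nm^3


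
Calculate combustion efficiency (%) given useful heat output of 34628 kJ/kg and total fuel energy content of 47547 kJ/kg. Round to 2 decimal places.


Efficiency = (Q_useful / Q_fuel) * 100
Efficiency = (34628 / 47547) * 100
Efficiency = 0.7283 * 100 = 72.83%


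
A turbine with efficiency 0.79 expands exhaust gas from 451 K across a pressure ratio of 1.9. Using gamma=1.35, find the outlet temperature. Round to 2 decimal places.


T_out = T_in * (1 - eta * (1 - PR^(-(gamma-1)/gamma)))
Exponent = -(1.35-1)/1.35 = -0.25925926
PR^exp = 1.9^(-0.25925926) = 0.84670193
Factor = 1 - 0.79*(1 - 0.84670193) = 0.87889452
T_out = 451 * 0.87889452 = 396.38 K


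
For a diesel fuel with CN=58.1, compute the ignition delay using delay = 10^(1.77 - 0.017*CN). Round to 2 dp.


delay = 10^(1.77 - 0.017*CN)
Exponent = 1.77 - 0.017*58.1 = 0.7823
delay = 10^0.7823 = 6.06 ms


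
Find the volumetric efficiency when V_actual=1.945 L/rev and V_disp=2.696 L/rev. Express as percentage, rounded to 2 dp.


eta_v = (V_actual / V_disp) * 100
Ratio = 1.945 / 2.696 = 0.7214
eta_v = 0.7214 * 100 = 72.14%


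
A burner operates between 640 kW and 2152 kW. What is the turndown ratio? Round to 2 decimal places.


TDR = Q_max / Q_min
TDR = 2152 / 640 = 3.36


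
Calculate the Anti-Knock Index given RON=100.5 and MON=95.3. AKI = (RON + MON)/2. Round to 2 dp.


AKI = (RON + MON) / 2
AKI = (100.5 + 95.3) / 2
AKI = 195.8 / 2 = 97.90


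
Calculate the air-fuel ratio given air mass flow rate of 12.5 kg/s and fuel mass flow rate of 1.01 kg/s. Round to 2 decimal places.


AFR = m_air / m_fuel
AFR = 12.5 / 1.01 = 12.38


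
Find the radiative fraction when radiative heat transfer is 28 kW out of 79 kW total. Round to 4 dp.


f_rad = Q_rad / Q_total
f_rad = 28 / 79 = 0.3544


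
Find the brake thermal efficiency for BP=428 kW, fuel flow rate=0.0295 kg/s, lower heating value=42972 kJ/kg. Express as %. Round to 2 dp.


eta_BTE = (BP / (mf * LHV)) * 100
Denominator = 0.0295 * 42972 = 1267.6740 kW
eta_BTE = (428 / 1267.6740) * 100 = 33.76%


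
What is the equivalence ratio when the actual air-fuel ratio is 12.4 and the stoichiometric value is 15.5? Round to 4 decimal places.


phi = AFR_stoich / AFR_actual
phi = 15.5 / 12.4 = 1.2500


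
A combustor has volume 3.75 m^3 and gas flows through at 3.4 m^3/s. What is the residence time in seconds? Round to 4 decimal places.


tau = V / Q_flow
tau = 3.75 / 3.4 = 1.1029 s


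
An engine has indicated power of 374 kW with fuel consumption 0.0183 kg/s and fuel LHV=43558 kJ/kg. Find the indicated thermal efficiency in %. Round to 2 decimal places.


eta_ith = (IP / (mf * LHV)) * 100
Denominator = 0.0183 * 43558 = 797.1114 kW
eta_ith = (374 / 797.1114) * 100 = 46.92%


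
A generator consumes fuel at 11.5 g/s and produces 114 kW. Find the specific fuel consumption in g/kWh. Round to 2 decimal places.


SFC = (mf / BP) * 3600
Rate = 11.5 / 114 = 0.100877 g/(s*kW)
SFC = 0.100877 * 3600 = 363.16 g/kWh


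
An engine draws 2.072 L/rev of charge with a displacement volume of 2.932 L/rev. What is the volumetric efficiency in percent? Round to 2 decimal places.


eta_v = (V_actual / V_disp) * 100
Ratio = 2.072 / 2.932 = 0.7067
eta_v = 0.7067 * 100 = 70.67%


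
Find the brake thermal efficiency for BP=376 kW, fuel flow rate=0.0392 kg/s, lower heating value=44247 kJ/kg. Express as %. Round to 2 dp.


eta_BTE = (BP / (mf * LHV)) * 100
Denominator = 0.0392 * 44247 = 1734.4824 kW
eta_BTE = (376 / 1734.4824) * 100 = 21.68%


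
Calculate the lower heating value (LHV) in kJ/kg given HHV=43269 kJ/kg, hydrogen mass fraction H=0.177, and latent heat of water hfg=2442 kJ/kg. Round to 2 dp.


LHV = HHV - hfg * 9 * H
Water correction = 2442 * 9 * 0.177 = 3890.106 kJ/kg
LHV = 43269 - 3890.106 = 39378.89 kJ/kg


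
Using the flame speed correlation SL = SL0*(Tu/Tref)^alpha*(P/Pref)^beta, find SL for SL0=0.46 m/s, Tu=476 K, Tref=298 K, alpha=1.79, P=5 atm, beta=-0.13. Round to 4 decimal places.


SL = SL0 * (Tu/Tref)^alpha * (P/Pref)^beta
T ratio = 476/298 = 1.59731544
(T ratio)^alpha = 1.59731544^1.79 = 2.312434
(P/Pref)^beta = 5^(-0.13) = 0.811211
SL = 0.46 * 2.312434 * 0.811211 = 0.8629 m/s


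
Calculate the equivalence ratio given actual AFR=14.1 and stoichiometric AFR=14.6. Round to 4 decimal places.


phi = AFR_stoich / AFR_actual
phi = 14.6 / 14.1 = 1.0355


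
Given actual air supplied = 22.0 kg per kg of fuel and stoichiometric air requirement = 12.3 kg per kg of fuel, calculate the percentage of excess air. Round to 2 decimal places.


Excess air = actual - stoichiometric = 22.0 - 12.3 = 9.70 kg/kg fuel
Excess air % = (excess / stoich) * 100 = (9.70 / 12.3) * 100 = 78.86%


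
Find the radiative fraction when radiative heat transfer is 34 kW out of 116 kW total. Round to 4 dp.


f_rad = Q_rad / Q_total
f_rad = 34 / 116 = 0.2931


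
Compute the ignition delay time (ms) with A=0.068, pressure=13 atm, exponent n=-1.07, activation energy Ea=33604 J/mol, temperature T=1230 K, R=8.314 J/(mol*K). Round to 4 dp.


tau = A * P^n * exp(Ea/(R*T))
P^n = 13^(-1.07) = 0.06428070
Ea/(R*T) = 33604/(8.314*1230) = 3.286063
exp(Ea/(R*T)) = 26.737383
tau = 0.068 * 0.06428070 * 26.737383 = 0.1169 ms


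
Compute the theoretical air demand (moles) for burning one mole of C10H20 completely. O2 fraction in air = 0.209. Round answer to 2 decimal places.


Balanced combustion: C10H20 + 15 O2 -> 10 CO2 + 10 H2O
O2 needed = C + H/4 = 10 + 20/4 = 15.00 moles
Air moles = O2 / 0.209 = 15.00 / 0.209 = 71.77 moles air


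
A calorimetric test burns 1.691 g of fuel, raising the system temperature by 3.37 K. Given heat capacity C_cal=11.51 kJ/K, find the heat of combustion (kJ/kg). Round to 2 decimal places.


Hc = C_cal * delta_T / m_fuel
Q_released = 11.51 * 3.37 = 38.7887 kJ
m_fuel = 1.691 g = 1.691/1000 kg = 0.001691 kg
Hc = 38.7887 / 0.001691 = 22938.32 kJ/kg


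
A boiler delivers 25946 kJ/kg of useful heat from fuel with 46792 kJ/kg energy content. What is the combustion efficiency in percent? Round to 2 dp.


Efficiency = (Q_useful / Q_fuel) * 100
Efficiency = (25946 / 46792) * 100
Efficiency = 0.5545 * 100 = 55.45%


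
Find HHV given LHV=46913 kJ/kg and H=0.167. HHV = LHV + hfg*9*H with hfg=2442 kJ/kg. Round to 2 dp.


HHV = LHV + hfg * 9 * H
Water addition = 2442 * 9 * 0.167 = 3670.326 kJ/kg
HHV = 46913 + 3670.326 = 50583.33 kJ/kg


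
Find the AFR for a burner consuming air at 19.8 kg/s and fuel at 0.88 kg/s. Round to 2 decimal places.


AFR = m_air / m_fuel
AFR = 19.8 / 0.88 = 22.50


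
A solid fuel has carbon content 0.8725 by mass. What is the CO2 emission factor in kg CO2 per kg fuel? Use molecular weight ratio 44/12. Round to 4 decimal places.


EF = C_frac * (M_CO2 / M_C)
EF = 0.8725 * (44/12)
EF = 0.8725 * 3.666667 = 3.1992 kg_CO2/kg_fuel


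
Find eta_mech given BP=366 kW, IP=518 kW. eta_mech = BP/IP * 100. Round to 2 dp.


eta_mech = (BP / IP) * 100
Ratio = 366 / 518 = 0.7066
eta_mech = 0.7066 * 100 = 70.66%


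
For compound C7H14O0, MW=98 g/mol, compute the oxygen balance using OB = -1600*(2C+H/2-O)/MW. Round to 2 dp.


OB = -1600 * (2C + H/2 - O) / MW
Inner = 2*7 + 14/2 - 0 = 21.00
OB = -1600 * 21.00 / 98 = -342.86%


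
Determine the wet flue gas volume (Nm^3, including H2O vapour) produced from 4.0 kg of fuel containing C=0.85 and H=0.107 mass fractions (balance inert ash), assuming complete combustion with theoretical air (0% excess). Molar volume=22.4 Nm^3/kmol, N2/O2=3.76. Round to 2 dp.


Per kg fuel: CO2 = (C/12 kmol)*22.4 = (0.85/12)*22.4 = 1.58667 Nm^3
Per kg fuel: H2O = (H/2 kmol)*22.4 = (0.107/2)*22.4 = 1.19840 Nm^3
O2 needed per kg fuel = C/12 + H/4 = 0.85/12 + 0.107/4 = 0.09758333 kmol
Per kg fuel: N2 = O2*3.76*22.4 = 0.09758333*3.76*22.4 = 8.21886 Nm^3
Total per kg = 1.58667 + 1.19840 + 8.21886 = 11.00393 Nm^3
Total = 11.00393 * 4.0 = 44.02 Nm^3


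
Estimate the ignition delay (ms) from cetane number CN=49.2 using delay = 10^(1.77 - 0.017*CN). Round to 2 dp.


delay = 10^(1.77 - 0.017*CN)
Exponent = 1.77 - 0.017*49.2 = 0.9336
delay = 10^0.9336 = 8.58 ms


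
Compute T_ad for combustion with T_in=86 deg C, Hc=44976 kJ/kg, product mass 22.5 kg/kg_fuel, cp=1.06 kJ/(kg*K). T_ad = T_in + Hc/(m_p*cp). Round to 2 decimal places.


T_ad = T_in + Hc / (m_p * cp)
Denominator = 22.5 * 1.06 = 23.8500
Temperature rise = 44976 / 23.8500 = 1885.79 K
T_ad = 86 + 1885.79 = 1971.79 deg C


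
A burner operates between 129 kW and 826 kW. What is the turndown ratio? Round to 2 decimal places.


TDR = Q_max / Q_min
TDR = 826 / 129 = 6.40


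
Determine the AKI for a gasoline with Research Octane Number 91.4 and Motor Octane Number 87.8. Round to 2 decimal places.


AKI = (RON + MON) / 2
AKI = (91.4 + 87.8) / 2
AKI = 179.2 / 2 = 89.60


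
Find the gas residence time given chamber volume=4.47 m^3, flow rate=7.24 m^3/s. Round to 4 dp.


tau = V / Q_flow
tau = 4.47 / 7.24 = 0.6174 s


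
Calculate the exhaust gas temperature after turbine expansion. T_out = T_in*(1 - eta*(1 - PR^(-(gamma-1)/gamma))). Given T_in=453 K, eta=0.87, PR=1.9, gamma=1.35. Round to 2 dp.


T_out = T_in * (1 - eta * (1 - PR^(-(gamma-1)/gamma)))
Exponent = -(1.35-1)/1.35 = -0.25925926
PR^exp = 1.9^(-0.25925926) = 0.84670193
Factor = 1 - 0.87*(1 - 0.84670193) = 0.86663068
T_out = 453 * 0.86663068 = 392.58 K


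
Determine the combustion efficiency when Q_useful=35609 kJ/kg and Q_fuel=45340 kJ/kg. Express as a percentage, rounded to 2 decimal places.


Efficiency = (Q_useful / Q_fuel) * 100
Efficiency = (35609 / 45340) * 100
Efficiency = 0.7854 * 100 = 78.54%


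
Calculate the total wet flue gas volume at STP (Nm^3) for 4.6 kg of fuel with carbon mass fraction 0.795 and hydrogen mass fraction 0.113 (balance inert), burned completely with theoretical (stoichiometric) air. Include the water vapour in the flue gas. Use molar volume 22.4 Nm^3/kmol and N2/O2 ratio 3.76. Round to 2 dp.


Per kg fuel: CO2 = (C/12 kmol)*22.4 = (0.795/12)*22.4 = 1.48400 Nm^3
Per kg fuel: H2O = (H/2 kmol)*22.4 = (0.113/2)*22.4 = 1.26560 Nm^3
O2 needed per kg fuel = C/12 + H/4 = 0.795/12 + 0.113/4 = 0.09450000 kmol
Per kg fuel: N2 = O2*3.76*22.4 = 0.09450000*3.76*22.4 = 7.95917 Nm^3
Total per kg = 1.48400 + 1.26560 + 7.95917 = 10.70877 Nm^3
Total = 10.70877 * 4.6 = 49.26 Nm^3


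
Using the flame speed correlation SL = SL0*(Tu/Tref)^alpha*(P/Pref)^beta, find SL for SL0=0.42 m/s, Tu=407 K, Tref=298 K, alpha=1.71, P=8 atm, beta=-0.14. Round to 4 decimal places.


SL = SL0 * (Tu/Tref)^alpha * (P/Pref)^beta
T ratio = 407/298 = 1.36577181
(T ratio)^alpha = 1.36577181^1.71 = 1.704106
(P/Pref)^beta = 8^(-0.14) = 0.747425
SL = 0.42 * 1.704106 * 0.747425 = 0.5350 m/s


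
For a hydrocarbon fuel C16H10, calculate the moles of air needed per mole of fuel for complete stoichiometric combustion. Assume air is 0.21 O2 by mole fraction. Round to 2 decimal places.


Balanced combustion: C16H10 + 18.5 O2 -> 16 CO2 + 5 H2O
O2 needed = C + H/4 = 16 + 10/4 = 18.50 moles
Air moles = O2 / 0.21 = 18.50 / 0.21 = 88.10 moles air


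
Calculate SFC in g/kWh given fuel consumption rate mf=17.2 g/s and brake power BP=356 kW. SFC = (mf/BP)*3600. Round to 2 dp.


SFC = (mf / BP) * 3600
Rate = 17.2 / 356 = 0.048315 g/(s*kW)
SFC = 0.048315 * 3600 = 173.93 g/kWh


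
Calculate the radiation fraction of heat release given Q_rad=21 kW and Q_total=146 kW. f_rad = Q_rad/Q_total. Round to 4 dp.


f_rad = Q_rad / Q_total
f_rad = 21 / 146 = 0.1438


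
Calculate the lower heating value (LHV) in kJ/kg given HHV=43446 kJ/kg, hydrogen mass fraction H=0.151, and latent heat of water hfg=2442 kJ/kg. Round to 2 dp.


LHV = HHV - hfg * 9 * H
Water correction = 2442 * 9 * 0.151 = 3318.678 kJ/kg
LHV = 43446 - 3318.678 = 40127.32 kJ/kg


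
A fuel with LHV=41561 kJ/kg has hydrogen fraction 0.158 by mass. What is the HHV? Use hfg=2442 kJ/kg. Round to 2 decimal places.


HHV = LHV + hfg * 9 * H
Water addition = 2442 * 9 * 0.158 = 3472.524 kJ/kg
HHV = 41561 + 3472.524 = 45033.52 kJ/kg


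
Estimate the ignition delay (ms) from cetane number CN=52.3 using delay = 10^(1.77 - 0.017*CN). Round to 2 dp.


delay = 10^(1.77 - 0.017*CN)
Exponent = 1.77 - 0.017*52.3 = 0.8809
delay = 10^0.8809 = 7.60 ms


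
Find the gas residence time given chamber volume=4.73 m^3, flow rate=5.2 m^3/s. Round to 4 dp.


tau = V / Q_flow
tau = 4.73 / 5.2 = 0.9096 s


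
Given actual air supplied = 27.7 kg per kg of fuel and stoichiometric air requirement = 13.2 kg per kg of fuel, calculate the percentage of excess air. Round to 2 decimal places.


Excess air = actual - stoichiometric = 27.7 - 13.2 = 14.50 kg/kg fuel
Excess air % = (excess / stoich) * 100 = (14.50 / 13.2) * 100 = 109.85%


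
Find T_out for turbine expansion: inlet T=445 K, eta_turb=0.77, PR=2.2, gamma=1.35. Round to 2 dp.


T_out = T_in * (1 - eta * (1 - PR^(-(gamma-1)/gamma)))
Exponent = -(1.35-1)/1.35 = -0.25925926
PR^exp = 2.2^(-0.25925926) = 0.81512413
Factor = 1 - 0.77*(1 - 0.81512413) = 0.85764558
T_out = 445 * 0.85764558 = 381.65 K


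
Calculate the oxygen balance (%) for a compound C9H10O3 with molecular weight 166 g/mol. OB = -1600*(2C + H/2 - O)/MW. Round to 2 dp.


OB = -1600 * (2C + H/2 - O) / MW
Inner = 2*9 + 10/2 - 3 = 20.00
OB = -1600 * 20.00 / 166 = -192.77%


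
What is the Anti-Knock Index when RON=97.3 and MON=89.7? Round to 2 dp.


AKI = (RON + MON) / 2
AKI = (97.3 + 89.7) / 2
AKI = 187.0 / 2 = 93.50


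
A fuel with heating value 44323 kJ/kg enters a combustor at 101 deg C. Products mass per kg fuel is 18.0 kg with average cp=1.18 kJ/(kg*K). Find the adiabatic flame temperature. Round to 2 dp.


T_ad = T_in + Hc / (m_p * cp)
Denominator = 18.0 * 1.18 = 21.2400
Temperature rise = 44323 / 21.2400 = 2086.77 K
T_ad = 101 + 2086.77 = 2187.77 deg C


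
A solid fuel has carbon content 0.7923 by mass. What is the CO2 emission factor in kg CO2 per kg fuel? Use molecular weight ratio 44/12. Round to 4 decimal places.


EF = C_frac * (M_CO2 / M_C)
EF = 0.7923 * (44/12)
EF = 0.7923 * 3.666667 = 2.9051 kg_CO2/kg_fuel


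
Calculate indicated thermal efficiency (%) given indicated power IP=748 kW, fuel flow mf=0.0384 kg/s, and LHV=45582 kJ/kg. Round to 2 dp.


eta_ith = (IP / (mf * LHV)) * 100
Denominator = 0.0384 * 45582 = 1750.3488 kW
eta_ith = (748 / 1750.3488) * 100 = 42.73%


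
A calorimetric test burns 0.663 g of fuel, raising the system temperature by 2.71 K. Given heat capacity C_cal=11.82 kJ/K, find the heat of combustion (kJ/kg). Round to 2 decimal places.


Hc = C_cal * delta_T / m_fuel
Q_released = 11.82 * 2.71 = 32.0322 kJ
m_fuel = 0.663 g = 0.663/1000 kg = 0.000663 kg
Hc = 32.0322 / 0.000663 = 48314.03 kJ/kg


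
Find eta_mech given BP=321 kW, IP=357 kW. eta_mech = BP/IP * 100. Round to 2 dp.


eta_mech = (BP / IP) * 100
Ratio = 321 / 357 = 0.8992
eta_mech = 0.8992 * 100 = 89.92%


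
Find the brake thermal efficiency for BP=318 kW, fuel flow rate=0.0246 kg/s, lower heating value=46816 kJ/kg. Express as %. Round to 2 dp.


eta_BTE = (BP / (mf * LHV)) * 100
Denominator = 0.0246 * 46816 = 1151.6736 kW
eta_BTE = (318 / 1151.6736) * 100 = 27.61%


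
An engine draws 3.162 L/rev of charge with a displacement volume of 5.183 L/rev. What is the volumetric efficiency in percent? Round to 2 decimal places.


eta_v = (V_actual / V_disp) * 100
Ratio = 3.162 / 5.183 = 0.6101
eta_v = 0.6101 * 100 = 61.01%


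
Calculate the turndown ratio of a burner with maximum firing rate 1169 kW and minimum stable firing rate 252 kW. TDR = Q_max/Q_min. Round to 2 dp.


TDR = Q_max / Q_min
TDR = 1169 / 252 = 4.64


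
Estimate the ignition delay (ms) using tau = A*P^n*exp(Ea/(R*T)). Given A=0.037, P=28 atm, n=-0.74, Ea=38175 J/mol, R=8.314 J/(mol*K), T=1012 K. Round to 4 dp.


tau = A * P^n * exp(Ea/(R*T))
P^n = 28^(-0.74) = 0.08493820
Ea/(R*T) = 38175/(8.314*1012) = 4.537206
exp(Ea/(R*T)) = 93.429408
tau = 0.037 * 0.08493820 * 93.429408 = 0.2936 ms


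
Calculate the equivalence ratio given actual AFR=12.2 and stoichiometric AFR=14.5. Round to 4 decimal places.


phi = AFR_stoich / AFR_actual
phi = 14.5 / 12.2 = 1.1885


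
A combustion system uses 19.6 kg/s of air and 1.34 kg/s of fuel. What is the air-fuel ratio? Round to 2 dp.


AFR = m_air / m_fuel
AFR = 19.6 / 1.34 = 14.63


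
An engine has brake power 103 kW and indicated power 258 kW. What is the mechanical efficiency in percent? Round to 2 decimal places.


eta_mech = (BP / IP) * 100
Ratio = 103 / 258 = 0.3992
eta_mech = 0.3992 * 100 = 39.92%


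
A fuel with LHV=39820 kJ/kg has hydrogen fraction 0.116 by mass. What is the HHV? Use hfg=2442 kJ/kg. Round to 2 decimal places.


HHV = LHV + hfg * 9 * H
Water addition = 2442 * 9 * 0.116 = 2549.448 kJ/kg
HHV = 39820 + 2549.448 = 42369.45 kJ/kg


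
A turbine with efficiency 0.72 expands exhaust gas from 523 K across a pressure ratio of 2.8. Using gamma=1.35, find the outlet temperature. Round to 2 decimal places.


T_out = T_in * (1 - eta * (1 - PR^(-(gamma-1)/gamma)))
Exponent = -(1.35-1)/1.35 = -0.25925926
PR^exp = 2.8^(-0.25925926) = 0.76572026
Factor = 1 - 0.72*(1 - 0.76572026) = 0.83131859
T_out = 523 * 0.83131859 = 434.78 K


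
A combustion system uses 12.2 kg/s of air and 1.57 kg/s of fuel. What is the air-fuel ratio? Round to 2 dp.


AFR = m_air / m_fuel
AFR = 12.2 / 1.57 = 7.77


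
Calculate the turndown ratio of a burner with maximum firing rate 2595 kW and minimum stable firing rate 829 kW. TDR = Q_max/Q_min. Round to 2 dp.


TDR = Q_max / Q_min
TDR = 2595 / 829 = 3.13


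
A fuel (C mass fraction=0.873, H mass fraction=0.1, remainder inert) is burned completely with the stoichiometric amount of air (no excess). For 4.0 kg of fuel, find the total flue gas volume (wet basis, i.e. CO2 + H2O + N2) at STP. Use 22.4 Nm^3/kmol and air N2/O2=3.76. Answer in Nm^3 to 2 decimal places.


Per kg fuel: CO2 = (C/12 kmol)*22.4 = (0.873/12)*22.4 = 1.62960 Nm^3
Per kg fuel: H2O = (H/2 kmol)*22.4 = (0.1/2)*22.4 = 1.12000 Nm^3
O2 needed per kg fuel = C/12 + H/4 = 0.873/12 + 0.1/4 = 0.09775000 kmol
Per kg fuel: N2 = O2*3.76*22.4 = 0.09775000*3.76*22.4 = 8.23290 Nm^3
Total per kg = 1.62960 + 1.12000 + 8.23290 = 10.98250 Nm^3
Total = 10.98250 * 4.0 = 43.93 Nm^3


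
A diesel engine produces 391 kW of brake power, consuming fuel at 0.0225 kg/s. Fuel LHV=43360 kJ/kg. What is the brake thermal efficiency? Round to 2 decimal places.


eta_BTE = (BP / (mf * LHV)) * 100
Denominator = 0.0225 * 43360 = 975.6000 kW
eta_BTE = (391 / 975.6000) * 100 = 40.08%


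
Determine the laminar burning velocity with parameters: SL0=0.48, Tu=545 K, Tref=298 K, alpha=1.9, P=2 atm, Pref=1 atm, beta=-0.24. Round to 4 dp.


SL = SL0 * (Tu/Tref)^alpha * (P/Pref)^beta
T ratio = 545/298 = 1.82885906
(T ratio)^alpha = 1.82885906^1.9 = 3.148781
(P/Pref)^beta = 2^(-0.24) = 0.846745
SL = 0.48 * 3.148781 * 0.846745 = 1.2798 m/s


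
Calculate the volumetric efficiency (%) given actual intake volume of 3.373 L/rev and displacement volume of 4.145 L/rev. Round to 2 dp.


eta_v = (V_actual / V_disp) * 100
Ratio = 3.373 / 4.145 = 0.8138
eta_v = 0.8138 * 100 = 81.38%


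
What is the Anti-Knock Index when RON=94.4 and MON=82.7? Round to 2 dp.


AKI = (RON + MON) / 2
AKI = (94.4 + 82.7) / 2
AKI = 177.1 / 2 = 88.55


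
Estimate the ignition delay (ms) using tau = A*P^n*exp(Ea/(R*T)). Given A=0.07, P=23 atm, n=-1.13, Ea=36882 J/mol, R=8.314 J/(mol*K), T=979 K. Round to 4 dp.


tau = A * P^n * exp(Ea/(R*T))
P^n = 23^(-1.13) = 0.02892328
Ea/(R*T) = 36882/(8.314*979) = 4.531289
exp(Ea/(R*T)) = 92.878194
tau = 0.07 * 0.02892328 * 92.878194 = 0.1880 ms


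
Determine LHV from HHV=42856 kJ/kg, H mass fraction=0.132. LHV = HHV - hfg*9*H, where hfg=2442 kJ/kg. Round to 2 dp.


LHV = HHV - hfg * 9 * H
Water correction = 2442 * 9 * 0.132 = 2901.096 kJ/kg
LHV = 42856 - 2901.096 = 39954.90 kJ/kg


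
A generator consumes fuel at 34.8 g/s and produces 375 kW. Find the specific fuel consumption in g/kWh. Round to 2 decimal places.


SFC = (mf / BP) * 3600
Rate = 34.8 / 375 = 0.092800 g/(s*kW)
SFC = 0.092800 * 3600 = 334.08 g/kWh


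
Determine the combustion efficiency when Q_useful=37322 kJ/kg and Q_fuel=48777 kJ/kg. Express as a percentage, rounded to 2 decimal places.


Efficiency = (Q_useful / Q_fuel) * 100
Efficiency = (37322 / 48777) * 100
Efficiency = 0.7652 * 100 = 76.52%


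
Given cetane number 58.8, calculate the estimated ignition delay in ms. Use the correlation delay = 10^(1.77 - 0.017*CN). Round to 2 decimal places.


delay = 10^(1.77 - 0.017*CN)
Exponent = 1.77 - 0.017*58.8 = 0.7704
delay = 10^0.7704 = 5.89 ms


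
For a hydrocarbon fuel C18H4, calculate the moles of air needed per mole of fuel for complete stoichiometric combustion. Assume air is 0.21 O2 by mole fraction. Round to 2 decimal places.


Balanced combustion: C18H4 + 19 O2 -> 18 CO2 + 2 H2O
O2 needed = C + H/4 = 18 + 4/4 = 19.00 moles
Air moles = O2 / 0.21 = 19.00 / 0.21 = 90.48 moles air


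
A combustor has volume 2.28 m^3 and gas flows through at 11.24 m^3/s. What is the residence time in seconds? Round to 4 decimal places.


tau = V / Q_flow
tau = 2.28 / 11.24 = 0.2028 s


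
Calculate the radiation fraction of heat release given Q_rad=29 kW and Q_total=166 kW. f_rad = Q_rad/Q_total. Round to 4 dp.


f_rad = Q_rad / Q_total
f_rad = 29 / 166 = 0.1747


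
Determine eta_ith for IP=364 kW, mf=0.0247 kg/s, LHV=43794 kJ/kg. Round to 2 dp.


eta_ith = (IP / (mf * LHV)) * 100
Denominator = 0.0247 * 43794 = 1081.7118 kW
eta_ith = (364 / 1081.7118) * 100 = 33.65%


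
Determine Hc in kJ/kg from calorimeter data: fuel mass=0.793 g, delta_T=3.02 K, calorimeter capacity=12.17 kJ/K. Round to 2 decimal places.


Hc = C_cal * delta_T / m_fuel
Q_released = 12.17 * 3.02 = 36.7534 kJ
m_fuel = 0.793 g = 0.793/1000 kg = 0.000793 kg
Hc = 36.7534 / 0.000793 = 46347.29 kJ/kg


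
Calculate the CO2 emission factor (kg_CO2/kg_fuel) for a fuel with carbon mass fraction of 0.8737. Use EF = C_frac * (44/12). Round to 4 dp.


EF = C_frac * (M_CO2 / M_C)
EF = 0.8737 * (44/12)
EF = 0.8737 * 3.666667 = 3.2036 kg_CO2/kg_fuel


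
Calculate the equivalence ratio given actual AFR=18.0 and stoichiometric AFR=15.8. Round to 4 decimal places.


phi = AFR_stoich / AFR_actual
phi = 15.8 / 18.0 = 0.8778


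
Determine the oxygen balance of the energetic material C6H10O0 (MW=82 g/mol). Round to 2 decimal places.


OB = -1600 * (2C + H/2 - O) / MW
Inner = 2*6 + 10/2 - 0 = 17.00
OB = -1600 * 17.00 / 82 = -331.71%


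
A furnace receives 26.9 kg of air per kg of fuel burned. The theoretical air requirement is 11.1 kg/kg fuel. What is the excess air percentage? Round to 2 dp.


Excess air = actual - stoichiometric = 26.9 - 11.1 = 15.80 kg/kg fuel
Excess air % = (excess / stoich) * 100 = (15.80 / 11.1) * 100 = 142.34%


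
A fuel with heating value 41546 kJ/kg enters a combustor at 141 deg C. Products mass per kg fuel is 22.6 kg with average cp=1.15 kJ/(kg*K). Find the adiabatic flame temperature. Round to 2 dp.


T_ad = T_in + Hc / (m_p * cp)
Denominator = 22.6 * 1.15 = 25.9900
Temperature rise = 41546 / 25.9900 = 1598.54 K
T_ad = 141 + 1598.54 = 1739.54 deg C


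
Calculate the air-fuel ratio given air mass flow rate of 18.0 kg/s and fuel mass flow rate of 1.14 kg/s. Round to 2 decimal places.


AFR = m_air / m_fuel
AFR = 18.0 / 1.14 = 15.79


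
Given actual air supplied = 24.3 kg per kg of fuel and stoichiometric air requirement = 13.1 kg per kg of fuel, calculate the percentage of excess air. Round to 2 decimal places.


Excess air = actual - stoichiometric = 24.3 - 13.1 = 11.20 kg/kg fuel
Excess air % = (excess / stoich) * 100 = (11.20 / 13.1) * 100 = 85.50%


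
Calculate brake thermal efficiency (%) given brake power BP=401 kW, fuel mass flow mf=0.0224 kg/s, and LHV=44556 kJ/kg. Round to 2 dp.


eta_BTE = (BP / (mf * LHV)) * 100
Denominator = 0.0224 * 44556 = 998.0544 kW
eta_BTE = (401 / 998.0544) * 100 = 40.18%


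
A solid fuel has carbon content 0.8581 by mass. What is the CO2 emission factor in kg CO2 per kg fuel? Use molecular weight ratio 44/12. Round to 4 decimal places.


EF = C_frac * (M_CO2 / M_C)
EF = 0.8581 * (44/12)
EF = 0.8581 * 3.666667 = 3.1464 kg_CO2/kg_fuel


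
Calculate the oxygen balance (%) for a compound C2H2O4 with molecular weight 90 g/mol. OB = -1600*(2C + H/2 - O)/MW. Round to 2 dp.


OB = -1600 * (2C + H/2 - O) / MW
Inner = 2*2 + 2/2 - 4 = 1.00
OB = -1600 * 1.00 / 90 = -17.78%


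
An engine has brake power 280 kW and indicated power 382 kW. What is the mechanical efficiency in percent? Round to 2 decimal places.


eta_mech = (BP / IP) * 100
Ratio = 280 / 382 = 0.7330
eta_mech = 0.7330 * 100 = 73.30%


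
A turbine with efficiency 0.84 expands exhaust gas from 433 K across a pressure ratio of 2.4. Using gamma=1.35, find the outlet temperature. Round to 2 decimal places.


T_out = T_in * (1 - eta * (1 - PR^(-(gamma-1)/gamma)))
Exponent = -(1.35-1)/1.35 = -0.25925926
PR^exp = 2.4^(-0.25925926) = 0.79694200
Factor = 1 - 0.84*(1 - 0.79694200) = 0.82943128
T_out = 433 * 0.82943128 = 359.14 K


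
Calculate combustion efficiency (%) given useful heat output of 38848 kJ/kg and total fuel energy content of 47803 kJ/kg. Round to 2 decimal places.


Efficiency = (Q_useful / Q_fuel) * 100
Efficiency = (38848 / 47803) * 100
Efficiency = 0.8127 * 100 = 81.27%


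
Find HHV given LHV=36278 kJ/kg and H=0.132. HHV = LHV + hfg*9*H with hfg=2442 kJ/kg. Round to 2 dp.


HHV = LHV + hfg * 9 * H
Water addition = 2442 * 9 * 0.132 = 2901.096 kJ/kg
HHV = 36278 + 2901.096 = 39179.10 kJ/kg


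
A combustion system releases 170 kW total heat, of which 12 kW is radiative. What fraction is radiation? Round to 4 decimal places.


f_rad = Q_rad / Q_total
f_rad = 12 / 170 = 0.0706


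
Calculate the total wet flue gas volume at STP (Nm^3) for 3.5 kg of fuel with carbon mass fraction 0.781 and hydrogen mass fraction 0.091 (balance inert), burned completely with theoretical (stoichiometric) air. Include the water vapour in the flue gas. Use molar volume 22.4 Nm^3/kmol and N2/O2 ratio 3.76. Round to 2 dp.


Per kg fuel: CO2 = (C/12 kmol)*22.4 = (0.781/12)*22.4 = 1.45787 Nm^3
Per kg fuel: H2O = (H/2 kmol)*22.4 = (0.091/2)*22.4 = 1.01920 Nm^3
O2 needed per kg fuel = C/12 + H/4 = 0.781/12 + 0.091/4 = 0.08783333 kmol
Per kg fuel: N2 = O2*3.76*22.4 = 0.08783333*3.76*22.4 = 7.39767 Nm^3
Total per kg = 1.45787 + 1.01920 + 7.39767 = 9.87474 Nm^3
Total = 9.87474 * 3.5 = 34.56 Nm^3


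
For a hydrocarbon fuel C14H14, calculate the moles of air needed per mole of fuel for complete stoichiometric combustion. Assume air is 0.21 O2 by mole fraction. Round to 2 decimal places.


Balanced combustion: C14H14 + 17.5 O2 -> 14 CO2 + 7 H2O
O2 needed = C + H/4 = 14 + 14/4 = 17.50 moles
Air moles = O2 / 0.21 = 17.50 / 0.21 = 83.33 moles air
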